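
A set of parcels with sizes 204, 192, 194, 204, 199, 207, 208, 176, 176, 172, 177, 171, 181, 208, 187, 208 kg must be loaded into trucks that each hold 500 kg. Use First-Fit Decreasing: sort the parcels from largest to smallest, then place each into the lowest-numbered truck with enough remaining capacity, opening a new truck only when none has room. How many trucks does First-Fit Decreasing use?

8

Sorted descending: 208, 208, 208, 207, 204, 204, 199, 194, 192, 187, 181, 177, 176, 176, 172, 171.
208 kg → truck 1 (remaining 292 kg)
208 kg → truck 1 (remaining 84 kg)
208 kg → truck 2 (remaining 292 kg)
207 kg → truck 2 (remaining 85 kg)
204 kg → truck 3 (remaining 296 kg)
204 kg → truck 3 (remaining 92 kg)
199 kg → truck 4 (remaining 301 kg)
194 kg → truck 4 (remaining 107 kg)
192 kg → truck 5 (remaining 308 kg)
187 kg → truck 5 (remaining 121 kg)
181 kg → truck 6 (remaining 319 kg)
177 kg → truck 6 (remaining 142 kg)
176 kg → truck 7 (remaining 324 kg)
176 kg → truck 7 (remaining 148 kg)
172 kg → truck 8 (remaining 328 kg)
171 kg → truck 8 (remaining 157 kg)
Final trucks: [208,208] [208,207] [204,204] [199,194] [192,187] [181,177] [176,176] [172,171].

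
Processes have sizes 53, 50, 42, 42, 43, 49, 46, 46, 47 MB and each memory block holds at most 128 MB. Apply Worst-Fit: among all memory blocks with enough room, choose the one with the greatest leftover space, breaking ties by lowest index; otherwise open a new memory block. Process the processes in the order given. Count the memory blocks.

53 MB → memory block 1 (remaining 75 MB)
50 MB → memory block 1 (remaining 25 MB)
42 MB → memory block 2 (remaining 86 MB)
42 MB → memory block 2 (remaining 44 MB)
43 MB → memory block 2 (remaining 1 MB)
49 MB → memory block 3 (remaining 79 MB)
46 MB → memory block 3 (remaining 33 MB)
46 MB → memory block 4 (remaining 82 MB)
47 MB → memory block 4 (remaining 35 MB)

4 memory blocks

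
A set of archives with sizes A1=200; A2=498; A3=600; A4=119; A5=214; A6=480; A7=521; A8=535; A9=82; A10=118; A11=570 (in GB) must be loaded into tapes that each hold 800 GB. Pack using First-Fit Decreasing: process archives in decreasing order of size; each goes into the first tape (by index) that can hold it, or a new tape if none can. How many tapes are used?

6 tapes

Sorted descending: 600, 570, 535, 521, 498, 480, 214, 200, 119, 118, 82.
Put 600 GB in tape 1; 200 GB remain.
Put 570 GB in tape 2; 230 GB remain.
Put 535 GB in tape 3; 265 GB remain.
Put 521 GB in tape 4; 279 GB remain.
Put 498 GB in tape 5; 302 GB remain.
Put 480 GB in tape 6; 320 GB remain.
Put 214 GB in tape 2; 16 GB remain.
Put 200 GB in tape 1; 0 GB remain.
Put 119 GB in tape 3; 146 GB remain.
Put 118 GB in tape 3; 28 GB remain.
Put 82 GB in tape 4; 197 GB remain.
Final tapes: [600,200] [570,214] [535,119,118] [521,82] [498] [480].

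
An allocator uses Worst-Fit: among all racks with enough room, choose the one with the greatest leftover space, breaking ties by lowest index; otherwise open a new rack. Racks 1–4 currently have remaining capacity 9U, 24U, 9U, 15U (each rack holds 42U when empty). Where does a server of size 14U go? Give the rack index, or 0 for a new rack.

Racks with room: rack 2 (24U), rack 4 (15U).
Most room is rack 2 with 24U free.

2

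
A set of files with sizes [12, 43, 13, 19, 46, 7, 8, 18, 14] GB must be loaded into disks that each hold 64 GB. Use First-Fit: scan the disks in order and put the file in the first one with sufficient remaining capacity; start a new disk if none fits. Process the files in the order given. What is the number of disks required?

3

disk 1: place 12 GB, 52 GB left
disk 1: place 43 GB, 9 GB left
disk 2: place 13 GB, 51 GB left
disk 2: place 19 GB, 32 GB left
disk 3: place 46 GB, 18 GB left
disk 1: place 7 GB, 2 GB left
disk 2: place 8 GB, 24 GB left
disk 2: place 18 GB, 6 GB left
disk 3: place 14 GB, 4 GB left
Final disks: [12,43,7] [13,19,8,18] [46,14].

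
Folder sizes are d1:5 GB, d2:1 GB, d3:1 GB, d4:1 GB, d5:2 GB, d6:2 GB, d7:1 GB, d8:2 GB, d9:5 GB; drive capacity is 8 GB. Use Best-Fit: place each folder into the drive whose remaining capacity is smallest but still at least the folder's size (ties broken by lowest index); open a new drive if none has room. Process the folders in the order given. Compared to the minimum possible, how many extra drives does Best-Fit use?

Best-Fit: [5,1,1,1] [2,2,1,2] [5] → 3 drives.
Total size 20 GB; any packing needs at least ⌈20/8⌉ = 3 drives.
So 3 is already optimal.

0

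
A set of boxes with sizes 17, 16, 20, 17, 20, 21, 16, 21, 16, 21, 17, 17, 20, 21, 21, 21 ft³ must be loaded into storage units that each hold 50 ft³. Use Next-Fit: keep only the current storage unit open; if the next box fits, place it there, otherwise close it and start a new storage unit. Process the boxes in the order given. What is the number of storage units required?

storage unit 1: place 17 ft³, 33 ft³ left
storage unit 1: place 16 ft³, 17 ft³ left
storage unit 2: place 20 ft³, 30 ft³ left
storage unit 2: place 17 ft³, 13 ft³ left
storage unit 3: place 20 ft³, 30 ft³ left
storage unit 3: place 21 ft³, 9 ft³ left
storage unit 4: place 16 ft³, 34 ft³ left
storage unit 4: place 21 ft³, 13 ft³ left
storage unit 5: place 16 ft³, 34 ft³ left
storage unit 5: place 21 ft³, 13 ft³ left
storage unit 6: place 17 ft³, 33 ft³ left
storage unit 6: place 17 ft³, 16 ft³ left
storage unit 7: place 20 ft³, 30 ft³ left
storage unit 7: place 21 ft³, 9 ft³ left
storage unit 8: place 21 ft³, 29 ft³ left
storage unit 8: place 21 ft³, 8 ft³ left
Final storage units: [17,16] [20,17] [20,21] [16,21] [16,21] [17,17] [20,21] [21,21].

8 storage units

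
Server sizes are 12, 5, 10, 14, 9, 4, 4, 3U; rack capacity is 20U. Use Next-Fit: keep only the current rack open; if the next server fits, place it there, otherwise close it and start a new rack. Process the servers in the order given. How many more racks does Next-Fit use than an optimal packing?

0

Next-Fit: [12,5] [10] [14] [9,4,4,3] → 4 racks.
Total size 61U; any packing needs at least ⌈61/20⌉ = 4 racks.
So 4 is already optimal.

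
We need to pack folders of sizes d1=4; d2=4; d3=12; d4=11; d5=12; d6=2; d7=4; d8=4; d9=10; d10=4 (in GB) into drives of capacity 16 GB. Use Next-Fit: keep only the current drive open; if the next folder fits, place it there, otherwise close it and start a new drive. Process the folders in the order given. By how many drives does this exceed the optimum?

1

Next-Fit: [4,4] [12] [11] [12,2] [4,4] [10,4] → 6 drives.
Total size 67 GB; any packing needs at least ⌈67/16⌉ = 5 drives.
An optimal packing achieves that bound: [12,4] [12,4] [11,4] [10,4,2] [4] → 5 drives.
Excess: 6 − 5 = 1.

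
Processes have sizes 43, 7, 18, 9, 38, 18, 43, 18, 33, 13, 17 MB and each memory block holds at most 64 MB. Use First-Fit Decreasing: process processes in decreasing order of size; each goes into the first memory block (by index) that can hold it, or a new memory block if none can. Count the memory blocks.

5

Sorted descending: 43, 43, 38, 33, 18, 18, 18, 17, 13, 9, 7.
Put 43 MB in memory block 1; 21 MB remain.
Put 43 MB in memory block 2; 21 MB remain.
Put 38 MB in memory block 3; 26 MB remain.
Put 33 MB in memory block 4; 31 MB remain.
Put 18 MB in memory block 1; 3 MB remain.
Put 18 MB in memory block 2; 3 MB remain.
Put 18 MB in memory block 3; 8 MB remain.
Put 17 MB in memory block 4; 14 MB remain.
Put 13 MB in memory block 4; 1 MB remain.
Put 9 MB in memory block 5; 55 MB remain.
Put 7 MB in memory block 3; 1 MB remain.
Final memory blocks: [43,18] [43,18] [38,18,7] [33,17,13] [9].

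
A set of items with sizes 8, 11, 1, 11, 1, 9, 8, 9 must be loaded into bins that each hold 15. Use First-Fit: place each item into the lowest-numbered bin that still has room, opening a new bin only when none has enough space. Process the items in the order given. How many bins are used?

bin 1: place 8, 7 left
bin 2: place 11, 4 left
bin 1: place 1, 6 left
bin 3: place 11, 4 left
bin 1: place 1, 5 left
bin 4: place 9, 6 left
bin 5: place 8, 7 left
bin 6: place 9, 6 left

6 bins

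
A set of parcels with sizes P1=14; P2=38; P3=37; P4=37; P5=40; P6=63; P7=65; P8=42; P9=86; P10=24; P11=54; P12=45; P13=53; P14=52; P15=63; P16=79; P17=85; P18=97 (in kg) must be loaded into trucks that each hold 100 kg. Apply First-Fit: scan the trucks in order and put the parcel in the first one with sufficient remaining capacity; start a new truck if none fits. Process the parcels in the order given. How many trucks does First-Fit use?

12 trucks

truck 1: place P1 (14 kg), 86 kg left
truck 1: place P2 (38 kg), 48 kg left
truck 1: place P3 (37 kg), 11 kg left
truck 2: place P4 (37 kg), 63 kg left
truck 2: place P5 (40 kg), 23 kg left
truck 3: place P6 (63 kg), 37 kg left
truck 4: place P7 (65 kg), 35 kg left
truck 5: place P8 (42 kg), 58 kg left
truck 6: place P9 (86 kg), 14 kg left
truck 3: place P10 (24 kg), 13 kg left
truck 5: place P11 (54 kg), 4 kg left
truck 7: place P12 (45 kg), 55 kg left
truck 7: place P13 (53 kg), 2 kg left
truck 8: place P14 (52 kg), 48 kg left
truck 9: place P15 (63 kg), 37 kg left
truck 10: place P16 (79 kg), 21 kg left
truck 11: place P17 (85 kg), 15 kg left
truck 12: place P18 (97 kg), 3 kg left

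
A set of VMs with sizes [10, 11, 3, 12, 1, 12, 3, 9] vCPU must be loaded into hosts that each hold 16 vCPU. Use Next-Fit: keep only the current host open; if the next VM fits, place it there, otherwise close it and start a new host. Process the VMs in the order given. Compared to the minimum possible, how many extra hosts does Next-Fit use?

0

Next-Fit: [10] [11,3] [12,1] [12,3] [9] → 5 hosts.
5 VMs exceed 8 vCPU (half the capacity), and no two of those can share a host, so at least 5 hosts are needed.
So 5 is already optimal.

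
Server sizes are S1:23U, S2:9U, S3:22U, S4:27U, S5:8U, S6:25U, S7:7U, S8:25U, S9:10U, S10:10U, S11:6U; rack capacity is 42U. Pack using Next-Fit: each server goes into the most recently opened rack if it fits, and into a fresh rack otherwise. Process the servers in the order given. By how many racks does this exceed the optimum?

Next-Fit: [23,9] [22] [27,8] [25,7] [25,10] [10,6] → 6 racks.
Total size 172U; any packing needs at least ⌈172/42⌉ = 5 racks.
An optimal packing achieves that bound: [27,10] [25,10,7] [25,9,8] [23,6] [22] → 5 racks.
Excess: 6 − 5 = 1.

1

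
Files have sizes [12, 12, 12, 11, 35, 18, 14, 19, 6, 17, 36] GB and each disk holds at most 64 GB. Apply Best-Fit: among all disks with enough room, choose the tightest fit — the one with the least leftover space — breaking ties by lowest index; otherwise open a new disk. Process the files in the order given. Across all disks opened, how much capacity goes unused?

disk 1: place 12 GB, 52 GB left
disk 1: place 12 GB, 40 GB left
disk 1: place 12 GB, 28 GB left
disk 1: place 11 GB, 17 GB left
disk 2: place 35 GB, 29 GB left
disk 2: place 18 GB, 11 GB left
disk 1: place 14 GB, 3 GB left
disk 3: place 19 GB, 45 GB left
disk 2: place 6 GB, 5 GB left
disk 3: place 17 GB, 28 GB left
disk 4: place 36 GB, 28 GB left
4 disks × 64 GB = 256 GB; used 192 GB; unused 64 GB.

64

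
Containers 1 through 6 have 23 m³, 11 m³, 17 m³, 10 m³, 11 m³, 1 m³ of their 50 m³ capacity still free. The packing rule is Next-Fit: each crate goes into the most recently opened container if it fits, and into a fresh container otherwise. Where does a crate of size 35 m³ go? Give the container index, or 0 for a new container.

0

Next-Fit only looks at container 6, which has 1 m³ free.
35 m³ does not fit, so a new container is opened.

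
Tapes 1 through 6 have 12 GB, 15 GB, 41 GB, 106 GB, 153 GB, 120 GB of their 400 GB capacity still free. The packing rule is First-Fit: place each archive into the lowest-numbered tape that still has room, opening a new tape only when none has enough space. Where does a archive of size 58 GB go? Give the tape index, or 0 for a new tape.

Tapes with room: tape 4 (106 GB), tape 5 (153 GB), tape 6 (120 GB).
The first with room is tape 4.

4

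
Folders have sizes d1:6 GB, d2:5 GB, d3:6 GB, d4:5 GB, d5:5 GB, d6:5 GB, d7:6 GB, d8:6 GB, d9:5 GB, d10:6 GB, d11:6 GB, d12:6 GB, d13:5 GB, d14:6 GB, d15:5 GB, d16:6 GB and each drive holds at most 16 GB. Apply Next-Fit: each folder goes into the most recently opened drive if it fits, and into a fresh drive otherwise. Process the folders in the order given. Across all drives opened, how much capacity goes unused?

drive 1: place d1 (6 GB), 10 GB left
drive 1: place d2 (5 GB), 5 GB left
drive 2: place d3 (6 GB), 10 GB left
drive 2: place d4 (5 GB), 5 GB left
drive 2: place d5 (5 GB), 0 GB left
drive 3: place d6 (5 GB), 11 GB left
drive 3: place d7 (6 GB), 5 GB left
drive 4: place d8 (6 GB), 10 GB left
drive 4: place d9 (5 GB), 5 GB left
drive 5: place d10 (6 GB), 10 GB left
drive 5: place d11 (6 GB), 4 GB left
drive 6: place d12 (6 GB), 10 GB left
drive 6: place d13 (5 GB), 5 GB left
drive 7: place d14 (6 GB), 10 GB left
drive 7: place d15 (5 GB), 5 GB left
drive 8: place d16 (6 GB), 10 GB left
8 drives × 16 GB = 128 GB; used 89 GB; unused 39 GB.

39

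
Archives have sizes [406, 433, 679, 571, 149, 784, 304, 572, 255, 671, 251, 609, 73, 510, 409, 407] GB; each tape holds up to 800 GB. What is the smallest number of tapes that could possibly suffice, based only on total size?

Total size = 406 + 433 + 679 + 571 + 149 + 784 + 304 + 572 + 255 + 671 + 251 + 609 + 73 + 510 + 409 + 407 = 7083 GB.
⌈7083 / 800⌉ = 9.

9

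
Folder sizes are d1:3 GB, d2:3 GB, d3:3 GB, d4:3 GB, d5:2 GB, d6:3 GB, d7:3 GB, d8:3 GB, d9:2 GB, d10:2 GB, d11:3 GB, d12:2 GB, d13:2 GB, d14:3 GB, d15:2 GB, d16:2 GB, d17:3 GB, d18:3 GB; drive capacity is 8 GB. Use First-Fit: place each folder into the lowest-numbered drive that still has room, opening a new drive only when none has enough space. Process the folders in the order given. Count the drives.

6

drive 1: place d1 (3 GB), 5 GB left
drive 1: place d2 (3 GB), 2 GB left
drive 2: place d3 (3 GB), 5 GB left
drive 2: place d4 (3 GB), 2 GB left
drive 1: place d5 (2 GB), 0 GB left
drive 3: place d6 (3 GB), 5 GB left
drive 3: place d7 (3 GB), 2 GB left
drive 4: place d8 (3 GB), 5 GB left
drive 2: place d9 (2 GB), 0 GB left
drive 3: place d10 (2 GB), 0 GB left
drive 4: place d11 (3 GB), 2 GB left
drive 4: place d12 (2 GB), 0 GB left
drive 5: place d13 (2 GB), 6 GB left
drive 5: place d14 (3 GB), 3 GB left
drive 5: place d15 (2 GB), 1 GB left
drive 6: place d16 (2 GB), 6 GB left
drive 6: place d17 (3 GB), 3 GB left
drive 6: place d18 (3 GB), 0 GB left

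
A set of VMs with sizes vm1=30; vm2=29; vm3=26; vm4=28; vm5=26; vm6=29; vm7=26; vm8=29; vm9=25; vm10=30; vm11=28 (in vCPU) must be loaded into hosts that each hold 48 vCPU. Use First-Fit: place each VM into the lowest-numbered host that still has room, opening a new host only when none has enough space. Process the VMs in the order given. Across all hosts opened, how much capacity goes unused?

222

Put vm1 (30 vCPU) in host 1; 18 vCPU remain.
Put vm2 (29 vCPU) in host 2; 19 vCPU remain.
Put vm3 (26 vCPU) in host 3; 22 vCPU remain.
Put vm4 (28 vCPU) in host 4; 20 vCPU remain.
Put vm5 (26 vCPU) in host 5; 22 vCPU remain.
Put vm6 (29 vCPU) in host 6; 19 vCPU remain.
Put vm7 (26 vCPU) in host 7; 22 vCPU remain.
Put vm8 (29 vCPU) in host 8; 19 vCPU remain.
Put vm9 (25 vCPU) in host 9; 23 vCPU remain.
Put vm10 (30 vCPU) in host 10; 18 vCPU remain.
Put vm11 (28 vCPU) in host 11; 20 vCPU remain.
11 hosts × 48 vCPU = 528 vCPU; used 306 vCPU; unused 222 vCPU.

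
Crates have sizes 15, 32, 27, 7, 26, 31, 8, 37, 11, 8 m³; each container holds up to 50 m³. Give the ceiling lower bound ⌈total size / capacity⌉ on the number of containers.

Total size = 15 + 32 + 27 + 7 + 26 + 31 + 8 + 37 + 11 + 8 = 202 m³.
⌈202 / 50⌉ = 5.

5 containers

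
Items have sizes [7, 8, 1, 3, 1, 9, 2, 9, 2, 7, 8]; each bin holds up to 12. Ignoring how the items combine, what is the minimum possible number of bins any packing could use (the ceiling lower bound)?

Total size = 7 + 8 + 1 + 3 + 1 + 9 + 2 + 9 + 2 + 7 + 8 = 57.
⌈57 / 12⌉ = 5.

5 bins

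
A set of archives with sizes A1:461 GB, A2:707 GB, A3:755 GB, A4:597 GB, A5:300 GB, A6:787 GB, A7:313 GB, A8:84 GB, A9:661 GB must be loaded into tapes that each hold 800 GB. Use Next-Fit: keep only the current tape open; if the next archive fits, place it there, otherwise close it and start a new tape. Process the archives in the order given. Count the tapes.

8

Put A1 (461 GB) in tape 1; 339 GB remain.
Put A2 (707 GB) in tape 2; 93 GB remain.
Put A3 (755 GB) in tape 3; 45 GB remain.
Put A4 (597 GB) in tape 4; 203 GB remain.
Put A5 (300 GB) in tape 5; 500 GB remain.
Put A6 (787 GB) in tape 6; 13 GB remain.
Put A7 (313 GB) in tape 7; 487 GB remain.
Put A8 (84 GB) in tape 7; 403 GB remain.
Put A9 (661 GB) in tape 8; 139 GB remain.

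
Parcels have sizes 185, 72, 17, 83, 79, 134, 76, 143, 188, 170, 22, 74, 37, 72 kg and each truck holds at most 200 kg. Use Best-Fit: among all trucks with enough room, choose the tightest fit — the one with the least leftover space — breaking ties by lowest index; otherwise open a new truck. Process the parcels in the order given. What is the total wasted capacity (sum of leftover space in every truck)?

248

185 kg → truck 1 (remaining 15 kg)
72 kg → truck 2 (remaining 128 kg)
17 kg → truck 2 (remaining 111 kg)
83 kg → truck 2 (remaining 28 kg)
79 kg → truck 3 (remaining 121 kg)
134 kg → truck 4 (remaining 66 kg)
76 kg → truck 3 (remaining 45 kg)
143 kg → truck 5 (remaining 57 kg)
188 kg → truck 6 (remaining 12 kg)
170 kg → truck 7 (remaining 30 kg)
22 kg → truck 2 (remaining 6 kg)
74 kg → truck 8 (remaining 126 kg)
37 kg → truck 3 (remaining 8 kg)
72 kg → truck 8 (remaining 54 kg)
8 trucks × 200 kg = 1600 kg; used 1352 kg; unused 248 kg.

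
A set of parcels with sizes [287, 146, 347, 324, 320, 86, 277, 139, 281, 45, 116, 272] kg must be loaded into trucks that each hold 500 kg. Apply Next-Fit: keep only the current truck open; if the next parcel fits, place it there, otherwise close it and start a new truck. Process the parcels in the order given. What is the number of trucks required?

truck 1: place 287 kg, 213 kg left
truck 1: place 146 kg, 67 kg left
truck 2: place 347 kg, 153 kg left
truck 3: place 324 kg, 176 kg left
truck 4: place 320 kg, 180 kg left
truck 4: place 86 kg, 94 kg left
truck 5: place 277 kg, 223 kg left
truck 5: place 139 kg, 84 kg left
truck 6: place 281 kg, 219 kg left
truck 6: place 45 kg, 174 kg left
truck 6: place 116 kg, 58 kg left
truck 7: place 272 kg, 228 kg left
Final trucks: [287,146] [347] [324] [320,86] [277,139] [281,45,116] [272].

7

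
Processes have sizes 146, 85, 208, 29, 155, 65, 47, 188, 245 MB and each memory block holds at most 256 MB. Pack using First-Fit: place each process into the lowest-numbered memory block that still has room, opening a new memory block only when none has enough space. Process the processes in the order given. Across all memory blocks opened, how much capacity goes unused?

Put 146 MB in memory block 1; 110 MB remain.
Put 85 MB in memory block 1; 25 MB remain.
Put 208 MB in memory block 2; 48 MB remain.
Put 29 MB in memory block 2; 19 MB remain.
Put 155 MB in memory block 3; 101 MB remain.
Put 65 MB in memory block 3; 36 MB remain.
Put 47 MB in memory block 4; 209 MB remain.
Put 188 MB in memory block 4; 21 MB remain.
Put 245 MB in memory block 5; 11 MB remain.
5 memory blocks × 256 MB = 1280 MB; used 1168 MB; unused 112 MB.

112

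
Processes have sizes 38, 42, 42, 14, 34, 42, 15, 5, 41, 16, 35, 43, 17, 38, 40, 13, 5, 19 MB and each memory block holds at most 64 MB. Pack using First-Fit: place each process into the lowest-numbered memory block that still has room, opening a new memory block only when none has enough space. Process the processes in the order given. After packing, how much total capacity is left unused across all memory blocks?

Put 38 MB in memory block 1; 26 MB remain.
Put 42 MB in memory block 2; 22 MB remain.
Put 42 MB in memory block 3; 22 MB remain.
Put 14 MB in memory block 1; 12 MB remain.
Put 34 MB in memory block 4; 30 MB remain.
Put 42 MB in memory block 5; 22 MB remain.
Put 15 MB in memory block 2; 7 MB remain.
Put 5 MB in memory block 1; 7 MB remain.
Put 41 MB in memory block 6; 23 MB remain.
Put 16 MB in memory block 3; 6 MB remain.
Put 35 MB in memory block 7; 29 MB remain.
Put 43 MB in memory block 8; 21 MB remain.
Put 17 MB in memory block 4; 13 MB remain.
Put 38 MB in memory block 9; 26 MB remain.
Put 40 MB in memory block 10; 24 MB remain.
Put 13 MB in memory block 4; 0 MB remain.
Put 5 MB in memory block 1; 2 MB remain.
Put 19 MB in memory block 5; 3 MB remain.
10 memory blocks × 64 MB = 640 MB; used 499 MB; unused 141 MB.

141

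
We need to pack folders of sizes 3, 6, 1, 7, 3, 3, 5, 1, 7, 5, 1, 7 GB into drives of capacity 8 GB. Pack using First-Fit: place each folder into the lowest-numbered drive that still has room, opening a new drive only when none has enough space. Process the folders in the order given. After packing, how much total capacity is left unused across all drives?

7

3 GB → drive 1 (remaining 5 GB)
6 GB → drive 2 (remaining 2 GB)
1 GB → drive 1 (remaining 4 GB)
7 GB → drive 3 (remaining 1 GB)
3 GB → drive 1 (remaining 1 GB)
3 GB → drive 4 (remaining 5 GB)
5 GB → drive 4 (remaining 0 GB)
1 GB → drive 1 (remaining 0 GB)
7 GB → drive 5 (remaining 1 GB)
5 GB → drive 6 (remaining 3 GB)
1 GB → drive 2 (remaining 1 GB)
7 GB → drive 7 (remaining 1 GB)
7 drives × 8 GB = 56 GB; used 49 GB; unused 7 GB.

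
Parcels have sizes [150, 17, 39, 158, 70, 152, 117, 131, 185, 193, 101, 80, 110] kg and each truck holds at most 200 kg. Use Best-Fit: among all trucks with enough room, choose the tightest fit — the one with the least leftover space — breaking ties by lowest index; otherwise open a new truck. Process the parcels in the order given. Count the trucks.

9

Put 150 kg in truck 1; 50 kg remain.
Put 17 kg in truck 1; 33 kg remain.
Put 39 kg in truck 2; 161 kg remain.
Put 158 kg in truck 2; 3 kg remain.
Put 70 kg in truck 3; 130 kg remain.
Put 152 kg in truck 4; 48 kg remain.
Put 117 kg in truck 3; 13 kg remain.
Put 131 kg in truck 5; 69 kg remain.
Put 185 kg in truck 6; 15 kg remain.
Put 193 kg in truck 7; 7 kg remain.
Put 101 kg in truck 8; 99 kg remain.
Put 80 kg in truck 8; 19 kg remain.
Put 110 kg in truck 9; 90 kg remain.
Final trucks: [150,17] [39,158] [70,117] [152] [131] [185] [193] [101,80] [110].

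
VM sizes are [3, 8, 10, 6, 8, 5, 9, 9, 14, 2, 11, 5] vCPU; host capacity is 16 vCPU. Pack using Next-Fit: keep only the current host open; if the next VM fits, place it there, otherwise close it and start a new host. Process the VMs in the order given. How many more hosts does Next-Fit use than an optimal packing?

Next-Fit: [3,8] [10,6] [8,5] [9] [9] [14,2] [11,5] → 7 hosts.
Total size 90 vCPU; any packing needs at least ⌈90/16⌉ = 6 hosts.
An optimal packing achieves that bound: [14,2] [11,5] [10,6] [9,5] [9,3] [8,8] → 6 hosts.
Excess: 7 − 6 = 1.

1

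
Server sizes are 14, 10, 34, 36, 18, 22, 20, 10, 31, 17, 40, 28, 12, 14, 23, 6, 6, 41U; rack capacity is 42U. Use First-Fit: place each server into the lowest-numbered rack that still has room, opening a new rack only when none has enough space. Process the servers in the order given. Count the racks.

rack 1: place 14U, 28U left
rack 1: place 10U, 18U left
rack 2: place 34U, 8U left
rack 3: place 36U, 6U left
rack 1: place 18U, 0U left
rack 4: place 22U, 20U left
rack 4: place 20U, 0U left
rack 5: place 10U, 32U left
rack 5: place 31U, 1U left
rack 6: place 17U, 25U left
rack 7: place 40U, 2U left
rack 8: place 28U, 14U left
rack 6: place 12U, 13U left
rack 8: place 14U, 0U left
rack 9: place 23U, 19U left
rack 2: place 6U, 2U left
rack 3: place 6U, 0U left
rack 10: place 41U, 1U left

10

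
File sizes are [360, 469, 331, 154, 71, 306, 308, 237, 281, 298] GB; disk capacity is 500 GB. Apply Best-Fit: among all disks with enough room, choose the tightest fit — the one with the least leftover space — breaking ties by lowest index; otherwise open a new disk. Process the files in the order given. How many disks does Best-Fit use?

360 GB → disk 1 (remaining 140 GB)
469 GB → disk 2 (remaining 31 GB)
331 GB → disk 3 (remaining 169 GB)
154 GB → disk 3 (remaining 15 GB)
71 GB → disk 1 (remaining 69 GB)
306 GB → disk 4 (remaining 194 GB)
308 GB → disk 5 (remaining 192 GB)
237 GB → disk 6 (remaining 263 GB)
281 GB → disk 7 (remaining 219 GB)
298 GB → disk 8 (remaining 202 GB)

8 disks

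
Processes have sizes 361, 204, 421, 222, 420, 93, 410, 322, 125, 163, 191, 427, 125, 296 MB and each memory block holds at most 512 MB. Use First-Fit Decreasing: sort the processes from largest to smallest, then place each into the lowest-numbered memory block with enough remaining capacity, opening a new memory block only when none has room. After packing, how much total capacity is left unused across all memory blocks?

Sorted descending: 427, 421, 420, 410, 361, 322, 296, 222, 204, 191, 163, 125, 125, 93.
Put 427 MB in memory block 1; 85 MB remain.
Put 421 MB in memory block 2; 91 MB remain.
Put 420 MB in memory block 3; 92 MB remain.
Put 410 MB in memory block 4; 102 MB remain.
Put 361 MB in memory block 5; 151 MB remain.
Put 322 MB in memory block 6; 190 MB remain.
Put 296 MB in memory block 7; 216 MB remain.
Put 222 MB in memory block 8; 290 MB remain.
Put 204 MB in memory block 7; 12 MB remain.
Put 191 MB in memory block 8; 99 MB remain.
Put 163 MB in memory block 6; 27 MB remain.
Put 125 MB in memory block 5; 26 MB remain.
Put 125 MB in memory block 9; 387 MB remain.
Put 93 MB in memory block 4; 9 MB remain.
9 memory blocks × 512 MB = 4608 MB; used 3780 MB; unused 828 MB.

828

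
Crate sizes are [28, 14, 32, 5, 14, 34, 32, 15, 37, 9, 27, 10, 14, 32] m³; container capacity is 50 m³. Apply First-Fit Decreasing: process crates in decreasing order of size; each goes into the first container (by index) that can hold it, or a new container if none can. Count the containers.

7

Sorted descending: 37, 34, 32, 32, 32, 28, 27, 15, 14, 14, 14, 10, 9, 5.
container 1: place 37 m³, 13 m³ left
container 2: place 34 m³, 16 m³ left
container 3: place 32 m³, 18 m³ left
container 4: place 32 m³, 18 m³ left
container 5: place 32 m³, 18 m³ left
container 6: place 28 m³, 22 m³ left
container 7: place 27 m³, 23 m³ left
container 2: place 15 m³, 1 m³ left
container 3: place 14 m³, 4 m³ left
container 4: place 14 m³, 4 m³ left
container 5: place 14 m³, 4 m³ left
container 1: place 10 m³, 3 m³ left
container 6: place 9 m³, 13 m³ left
container 6: place 5 m³, 8 m³ left
Final containers: [37,10] [34,15] [32,14] [32,14] [32,14] [28,9,5] [27].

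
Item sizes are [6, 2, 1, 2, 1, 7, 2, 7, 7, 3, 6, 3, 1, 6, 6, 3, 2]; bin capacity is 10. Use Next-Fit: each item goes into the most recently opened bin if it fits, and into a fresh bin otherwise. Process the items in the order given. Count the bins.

8 bins

6 → bin 1 (remaining 4)
2 → bin 1 (remaining 2)
1 → bin 1 (remaining 1)
2 → bin 2 (remaining 8)
1 → bin 2 (remaining 7)
7 → bin 2 (remaining 0)
2 → bin 3 (remaining 8)
7 → bin 3 (remaining 1)
7 → bin 4 (remaining 3)
3 → bin 4 (remaining 0)
6 → bin 5 (remaining 4)
3 → bin 5 (remaining 1)
1 → bin 5 (remaining 0)
6 → bin 6 (remaining 4)
6 → bin 7 (remaining 4)
3 → bin 7 (remaining 1)
2 → bin 8 (remaining 8)
Final bins: [6,2,1] [2,1,7] [2,7] [7,3] [6,3,1] [6] [6,3] [2].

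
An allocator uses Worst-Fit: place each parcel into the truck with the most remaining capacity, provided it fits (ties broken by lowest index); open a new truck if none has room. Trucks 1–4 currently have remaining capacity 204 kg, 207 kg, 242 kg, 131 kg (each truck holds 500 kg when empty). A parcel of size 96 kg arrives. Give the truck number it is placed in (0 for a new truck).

3

Trucks with room: truck 1 (204 kg), truck 2 (207 kg), truck 3 (242 kg), truck 4 (131 kg).
Most room is truck 3 with 242 kg free.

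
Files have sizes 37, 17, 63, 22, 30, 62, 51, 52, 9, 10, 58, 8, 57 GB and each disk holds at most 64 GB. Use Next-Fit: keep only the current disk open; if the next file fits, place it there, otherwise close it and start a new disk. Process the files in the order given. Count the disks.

10

disk 1: place 37 GB, 27 GB left
disk 1: place 17 GB, 10 GB left
disk 2: place 63 GB, 1 GB left
disk 3: place 22 GB, 42 GB left
disk 3: place 30 GB, 12 GB left
disk 4: place 62 GB, 2 GB left
disk 5: place 51 GB, 13 GB left
disk 6: place 52 GB, 12 GB left
disk 6: place 9 GB, 3 GB left
disk 7: place 10 GB, 54 GB left
disk 8: place 58 GB, 6 GB left
disk 9: place 8 GB, 56 GB left
disk 10: place 57 GB, 7 GB left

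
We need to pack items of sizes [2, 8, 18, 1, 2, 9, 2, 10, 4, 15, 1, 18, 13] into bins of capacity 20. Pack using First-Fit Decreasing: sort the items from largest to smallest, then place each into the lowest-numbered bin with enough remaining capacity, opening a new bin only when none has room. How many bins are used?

Sorted descending: 18, 18, 15, 13, 10, 9, 8, 4, 2, 2, 2, 1, 1.
Put 18 in bin 1; 2 remain.
Put 18 in bin 2; 2 remain.
Put 15 in bin 3; 5 remain.
Put 13 in bin 4; 7 remain.
Put 10 in bin 5; 10 remain.
Put 9 in bin 5; 1 remain.
Put 8 in bin 6; 12 remain.
Put 4 in bin 3; 1 remain.
Put 2 in bin 1; 0 remain.
Put 2 in bin 2; 0 remain.
Put 2 in bin 4; 5 remain.
Put 1 in bin 3; 0 remain.
Put 1 in bin 4; 4 remain.

6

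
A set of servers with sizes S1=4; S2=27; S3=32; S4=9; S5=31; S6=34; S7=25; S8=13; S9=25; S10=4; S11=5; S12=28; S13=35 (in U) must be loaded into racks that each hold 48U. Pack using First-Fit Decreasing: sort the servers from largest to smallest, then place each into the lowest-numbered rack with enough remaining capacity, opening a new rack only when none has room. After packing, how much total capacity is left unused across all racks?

Sorted descending: 35, 34, 32, 31, 28, 27, 25, 25, 13, 9, 5, 4, 4.
35U → rack 1 (remaining 13U)
34U → rack 2 (remaining 14U)
32U → rack 3 (remaining 16U)
31U → rack 4 (remaining 17U)
28U → rack 5 (remaining 20U)
27U → rack 6 (remaining 21U)
25U → rack 7 (remaining 23U)
25U → rack 8 (remaining 23U)
13U → rack 1 (remaining 0U)
9U → rack 2 (remaining 5U)
5U → rack 2 (remaining 0U)
4U → rack 3 (remaining 12U)
4U → rack 3 (remaining 8U)
8 racks × 48U = 384U; used 272U; unused 112U.

112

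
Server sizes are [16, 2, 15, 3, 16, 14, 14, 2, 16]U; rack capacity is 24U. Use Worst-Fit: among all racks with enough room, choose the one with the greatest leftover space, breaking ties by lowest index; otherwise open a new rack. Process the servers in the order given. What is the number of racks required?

16U → rack 1 (remaining 8U)
2U → rack 1 (remaining 6U)
15U → rack 2 (remaining 9U)
3U → rack 2 (remaining 6U)
16U → rack 3 (remaining 8U)
14U → rack 4 (remaining 10U)
14U → rack 5 (remaining 10U)
2U → rack 4 (remaining 8U)
16U → rack 6 (remaining 8U)

6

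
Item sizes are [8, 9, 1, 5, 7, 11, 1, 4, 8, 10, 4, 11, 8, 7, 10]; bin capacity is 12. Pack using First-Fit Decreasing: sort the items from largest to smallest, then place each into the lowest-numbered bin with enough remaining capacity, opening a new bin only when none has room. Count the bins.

Sorted descending: 11, 11, 10, 10, 9, 8, 8, 8, 7, 7, 5, 4, 4, 1, 1.
Put 11 in bin 1; 1 remain.
Put 11 in bin 2; 1 remain.
Put 10 in bin 3; 2 remain.
Put 10 in bin 4; 2 remain.
Put 9 in bin 5; 3 remain.
Put 8 in bin 6; 4 remain.
Put 8 in bin 7; 4 remain.
Put 8 in bin 8; 4 remain.
Put 7 in bin 9; 5 remain.
Put 7 in bin 10; 5 remain.
Put 5 in bin 9; 0 remain.
Put 4 in bin 6; 0 remain.
Put 4 in bin 7; 0 remain.
Put 1 in bin 1; 0 remain.
Put 1 in bin 2; 0 remain.
Final bins: [11,1] [11,1] [10] [10] [9] [8,4] [8,4] [8] [7,5] [7].

10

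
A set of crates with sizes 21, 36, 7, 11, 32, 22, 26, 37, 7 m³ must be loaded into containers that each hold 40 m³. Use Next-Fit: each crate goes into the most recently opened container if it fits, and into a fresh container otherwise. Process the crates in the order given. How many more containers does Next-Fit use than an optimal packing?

2

Next-Fit: [21] [36] [7,11] [32] [22] [26] [37] [7] → 8 containers.
6 crates exceed 20 m³ (half the capacity), and no two of those can share a container, so at least 6 containers are needed.
An optimal packing achieves that bound: [37] [36] [32,7] [26,11] [22,7] [21] → 6 containers.
Excess: 8 − 6 = 2.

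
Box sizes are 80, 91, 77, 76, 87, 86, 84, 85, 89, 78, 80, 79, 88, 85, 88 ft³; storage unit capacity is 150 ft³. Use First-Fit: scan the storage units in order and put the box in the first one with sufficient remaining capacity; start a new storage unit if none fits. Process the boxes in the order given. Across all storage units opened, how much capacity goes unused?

Put 80 ft³ in storage unit 1; 70 ft³ remain.
Put 91 ft³ in storage unit 2; 59 ft³ remain.
Put 77 ft³ in storage unit 3; 73 ft³ remain.
Put 76 ft³ in storage unit 4; 74 ft³ remain.
Put 87 ft³ in storage unit 5; 63 ft³ remain.
Put 86 ft³ in storage unit 6; 64 ft³ remain.
Put 84 ft³ in storage unit 7; 66 ft³ remain.
Put 85 ft³ in storage unit 8; 65 ft³ remain.
Put 89 ft³ in storage unit 9; 61 ft³ remain.
Put 78 ft³ in storage unit 10; 72 ft³ remain.
Put 80 ft³ in storage unit 11; 70 ft³ remain.
Put 79 ft³ in storage unit 12; 71 ft³ remain.
Put 88 ft³ in storage unit 13; 62 ft³ remain.
Put 85 ft³ in storage unit 14; 65 ft³ remain.
Put 88 ft³ in storage unit 15; 62 ft³ remain.
15 storage units × 150 ft³ = 2250 ft³; used 1253 ft³; unused 997 ft³.

997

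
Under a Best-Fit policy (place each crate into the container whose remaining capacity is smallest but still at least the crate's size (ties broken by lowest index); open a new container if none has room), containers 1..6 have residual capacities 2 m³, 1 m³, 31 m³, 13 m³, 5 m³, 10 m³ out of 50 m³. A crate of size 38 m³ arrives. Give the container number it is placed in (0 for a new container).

No container has ≥ 38 m³ free, so a new container is opened.

0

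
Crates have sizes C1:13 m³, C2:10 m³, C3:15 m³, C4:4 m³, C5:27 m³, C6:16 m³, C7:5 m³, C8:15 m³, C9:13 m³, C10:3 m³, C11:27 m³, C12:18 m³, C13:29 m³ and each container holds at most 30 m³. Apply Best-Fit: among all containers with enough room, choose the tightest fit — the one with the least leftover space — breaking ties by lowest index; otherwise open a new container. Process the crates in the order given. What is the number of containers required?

C1 (13 m³) → container 1 (remaining 17 m³)
C2 (10 m³) → container 1 (remaining 7 m³)
C3 (15 m³) → container 2 (remaining 15 m³)
C4 (4 m³) → container 1 (remaining 3 m³)
C5 (27 m³) → container 3 (remaining 3 m³)
C6 (16 m³) → container 4 (remaining 14 m³)
C7 (5 m³) → container 4 (remaining 9 m³)
C8 (15 m³) → container 2 (remaining 0 m³)
C9 (13 m³) → container 5 (remaining 17 m³)
C10 (3 m³) → container 1 (remaining 0 m³)
C11 (27 m³) → container 6 (remaining 3 m³)
C12 (18 m³) → container 7 (remaining 12 m³)
C13 (29 m³) → container 8 (remaining 1 m³)

8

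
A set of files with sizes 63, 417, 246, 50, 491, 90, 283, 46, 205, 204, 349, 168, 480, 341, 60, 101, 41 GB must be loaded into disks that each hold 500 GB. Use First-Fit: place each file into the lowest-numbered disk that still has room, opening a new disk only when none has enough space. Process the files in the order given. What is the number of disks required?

8 disks

Put 63 GB in disk 1; 437 GB remain.
Put 417 GB in disk 1; 20 GB remain.
Put 246 GB in disk 2; 254 GB remain.
Put 50 GB in disk 2; 204 GB remain.
Put 491 GB in disk 3; 9 GB remain.
Put 90 GB in disk 2; 114 GB remain.
Put 283 GB in disk 4; 217 GB remain.
Put 46 GB in disk 2; 68 GB remain.
Put 205 GB in disk 4; 12 GB remain.
Put 204 GB in disk 5; 296 GB remain.
Put 349 GB in disk 6; 151 GB remain.
Put 168 GB in disk 5; 128 GB remain.
Put 480 GB in disk 7; 20 GB remain.
Put 341 GB in disk 8; 159 GB remain.
Put 60 GB in disk 2; 8 GB remain.
Put 101 GB in disk 5; 27 GB remain.
Put 41 GB in disk 6; 110 GB remain.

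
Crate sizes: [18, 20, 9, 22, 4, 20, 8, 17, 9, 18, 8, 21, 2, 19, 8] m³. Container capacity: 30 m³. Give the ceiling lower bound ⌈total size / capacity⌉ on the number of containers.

7 containers

Total size = 18 + 20 + 9 + 22 + 4 + 20 + 8 + 17 + 9 + 18 + 8 + 21 + 2 + 19 + 8 = 203 m³.
⌈203 / 30⌉ = 7.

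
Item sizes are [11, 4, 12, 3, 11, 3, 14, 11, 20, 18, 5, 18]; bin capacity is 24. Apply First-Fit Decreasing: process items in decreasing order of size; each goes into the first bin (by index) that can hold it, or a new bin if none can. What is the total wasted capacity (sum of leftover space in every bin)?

Sorted descending: 20, 18, 18, 14, 12, 11, 11, 11, 5, 4, 3, 3.
20 → bin 1 (remaining 4)
18 → bin 2 (remaining 6)
18 → bin 3 (remaining 6)
14 → bin 4 (remaining 10)
12 → bin 5 (remaining 12)
11 → bin 5 (remaining 1)
11 → bin 6 (remaining 13)
11 → bin 6 (remaining 2)
5 → bin 2 (remaining 1)
4 → bin 1 (remaining 0)
3 → bin 3 (remaining 3)
3 → bin 3 (remaining 0)
6 bins × 24 = 144; used 130; unused 14.

14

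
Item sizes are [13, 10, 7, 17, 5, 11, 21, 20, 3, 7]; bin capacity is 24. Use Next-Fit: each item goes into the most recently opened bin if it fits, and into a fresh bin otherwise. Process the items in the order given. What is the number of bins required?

6 bins

13 → bin 1 (remaining 11)
10 → bin 1 (remaining 1)
7 → bin 2 (remaining 17)
17 → bin 2 (remaining 0)
5 → bin 3 (remaining 19)
11 → bin 3 (remaining 8)
21 → bin 4 (remaining 3)
20 → bin 5 (remaining 4)
3 → bin 5 (remaining 1)
7 → bin 6 (remaining 17)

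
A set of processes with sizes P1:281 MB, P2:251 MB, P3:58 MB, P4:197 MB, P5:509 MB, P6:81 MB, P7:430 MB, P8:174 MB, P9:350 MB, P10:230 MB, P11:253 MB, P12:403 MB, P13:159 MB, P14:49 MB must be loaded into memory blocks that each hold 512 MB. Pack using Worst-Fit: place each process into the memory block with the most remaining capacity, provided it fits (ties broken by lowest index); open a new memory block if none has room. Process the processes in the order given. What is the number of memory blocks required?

8

Put P1 (281 MB) in memory block 1; 231 MB remain.
Put P2 (251 MB) in memory block 2; 261 MB remain.
Put P3 (58 MB) in memory block 2; 203 MB remain.
Put P4 (197 MB) in memory block 1; 34 MB remain.
Put P5 (509 MB) in memory block 3; 3 MB remain.
Put P6 (81 MB) in memory block 2; 122 MB remain.
Put P7 (430 MB) in memory block 4; 82 MB remain.
Put P8 (174 MB) in memory block 5; 338 MB remain.
Put P9 (350 MB) in memory block 6; 162 MB remain.
Put P10 (230 MB) in memory block 5; 108 MB remain.
Put P11 (253 MB) in memory block 7; 259 MB remain.
Put P12 (403 MB) in memory block 8; 109 MB remain.
Put P13 (159 MB) in memory block 7; 100 MB remain.
Put P14 (49 MB) in memory block 6; 113 MB remain.
Final memory blocks: [281,197] [251,58,81] [509] [430] [174,230] [350,49] [253,159] [403].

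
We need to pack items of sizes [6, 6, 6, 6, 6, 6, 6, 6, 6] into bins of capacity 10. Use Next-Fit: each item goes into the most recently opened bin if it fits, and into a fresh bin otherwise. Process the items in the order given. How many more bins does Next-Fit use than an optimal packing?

Next-Fit: [6] [6] [6] [6] [6] [6] [6] [6] [6] → 9 bins.
9 items exceed 5 (half the capacity), and no two of those can share a bin, so at least 9 bins are needed.
So 9 is already optimal.

0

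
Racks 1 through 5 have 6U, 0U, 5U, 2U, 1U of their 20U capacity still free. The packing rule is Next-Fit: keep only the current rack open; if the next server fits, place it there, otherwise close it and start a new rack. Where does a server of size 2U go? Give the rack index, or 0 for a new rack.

Next-Fit only looks at rack 5, which has 1U free.
2U does not fit, so a new rack is opened.

0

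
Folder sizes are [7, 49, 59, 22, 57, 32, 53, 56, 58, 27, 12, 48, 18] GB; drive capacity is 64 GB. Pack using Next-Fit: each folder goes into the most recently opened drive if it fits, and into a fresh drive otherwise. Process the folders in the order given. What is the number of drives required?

Put 7 GB in drive 1; 57 GB remain.
Put 49 GB in drive 1; 8 GB remain.
Put 59 GB in drive 2; 5 GB remain.
Put 22 GB in drive 3; 42 GB remain.
Put 57 GB in drive 4; 7 GB remain.
Put 32 GB in drive 5; 32 GB remain.
Put 53 GB in drive 6; 11 GB remain.
Put 56 GB in drive 7; 8 GB remain.
Put 58 GB in drive 8; 6 GB remain.
Put 27 GB in drive 9; 37 GB remain.
Put 12 GB in drive 9; 25 GB remain.
Put 48 GB in drive 10; 16 GB remain.
Put 18 GB in drive 11; 46 GB remain.
Final drives: [7,49] [59] [22] [57] [32] [53] [56] [58] [27,12] [48] [18].

11 drives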